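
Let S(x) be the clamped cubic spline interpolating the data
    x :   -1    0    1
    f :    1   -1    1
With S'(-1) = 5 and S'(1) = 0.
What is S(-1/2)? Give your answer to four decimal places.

0.7813

Put M_i = S'' at the i-th knot. Here h = (1, 1) and Δ = (-2, 2), so the interior equations h_(i-1)·M_(i-1) + 2(h_(i-1)+h_i)·M_i + h_i·M_(i+1) = 6(Δ_i − Δ_(i-1)) read
  1·M_0 + 4·M_1 + 1·M_2 = 6(Δ_1 - Δ_0) = 24
Clamped end conditions give two more equations: 2h_0·M_0 + h_0·M_1 = 6(Δ_0 - S'(-1)) = -42 and h_1·M_1 + 2h_1·M_2 = 6(S'(1) - Δ_1) = -12.
Hence M_0 = -59/2, M_1 = 17, M_2 = -29/2.
On [-1, 0], S(x) = 1 + 5·(x + 1) - 59/4·(x + 1)² + 31/4·(x + 1)³.
With (x + 1) = 1/2: S(-1/2) = 25/32.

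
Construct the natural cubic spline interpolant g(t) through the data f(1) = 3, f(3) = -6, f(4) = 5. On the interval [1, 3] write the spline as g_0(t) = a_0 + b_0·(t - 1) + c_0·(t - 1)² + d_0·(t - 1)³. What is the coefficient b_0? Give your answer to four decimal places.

Put σ_i = g'' at the i-th knot. Here h = (2, 1) and Δ = (-9/2, 11), so the interior equations h_(i-1)·σ_(i-1) + 2(h_(i-1)+h_i)·σ_i + h_i·σ_(i+1) = 6(Δ_i − Δ_(i-1)) read
  2·σ_0 + 6·σ_1 + 1·σ_2 = 6(Δ_1 - Δ_0) = 93
Natural end conditions: σ_0 = σ_2 = 0.
Solving: σ_0 = 0, σ_1 = 31/2, σ_2 = 0.
On [1, 3], with g_0(t) = a_0 + b_0·(t - 1) + c_0·(t - 1)² + d_0·(t - 1)³: c_0 = σ_0/2 = 0, d_0 = (σ_1 - σ_0)/(6h_0) = 31/24, b_0 = Δ_0 - h_0(2σ_0 + σ_1)/6 = -29/3.

-9.6667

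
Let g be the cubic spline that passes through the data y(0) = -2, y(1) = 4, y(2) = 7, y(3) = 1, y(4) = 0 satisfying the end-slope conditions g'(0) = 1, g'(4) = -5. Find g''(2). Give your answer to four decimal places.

Write m_i for g''(x_i). With h_i = 1, 1, 1, 1 and divided differences Δ_i = 6, 3, -6, -1, the continuity of g' gives the tridiagonal system
  1·m_0 + 4·m_1 + 1·m_2 = 6(Δ_1 - Δ_0) = -18
  1·m_1 + 4·m_2 + 1·m_3 = 6(Δ_2 - Δ_1) = -54
  1·m_2 + 4·m_3 + 1·m_4 = 6(Δ_3 - Δ_2) = 30
Clamped end conditions give two more equations: 2h_0·m_0 + h_0·m_1 = 6(Δ_0 - g'(0)) = 30 and h_3·m_3 + 2h_3·m_4 = 6(g'(4) - Δ_3) = -24.
Solving: m_0 = 243/14, m_1 = -33/7, m_2 = -33/2, m_3 = 117/7, m_4 = -285/14.

-16.5000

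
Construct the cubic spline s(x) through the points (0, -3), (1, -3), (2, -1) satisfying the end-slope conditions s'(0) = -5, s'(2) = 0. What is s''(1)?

Let M_i = s''(x_i). Step sizes h_i = 1, 1; slopes of the chords Δ_i = (y_(i+1) - y_i)/h_i = 0, 2.
  1·M_0 + 4·M_1 + 1·M_2 = 6(Δ_1 - Δ_0) = 12
Clamped end conditions give two more equations: 2h_0·M_0 + h_0·M_1 = 6(Δ_0 - s'(0)) = 30 and h_1·M_1 + 2h_1·M_2 = 6(s'(2) - Δ_1) = -12.
Solving the tridiagonal system: M_0 = 29/2, M_1 = 1, M_2 = -13/2.

1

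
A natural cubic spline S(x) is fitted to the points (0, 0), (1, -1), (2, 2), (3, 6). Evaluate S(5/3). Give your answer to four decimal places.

Write M_i for S''(x_i). With h_i = 1, 1, 1 and divided differences Δ_i = -1, 3, 4, the continuity of S' gives the tridiagonal system
  1·M_0 + 4·M_1 + 1·M_2 = 6(Δ_1 - Δ_0) = 24
  1·M_1 + 4·M_2 + 1·M_3 = 6(Δ_2 - Δ_1) = 6
Natural end conditions: M_0 = M_3 = 0.
Solving the tridiagonal system: M_0 = 0, M_1 = 6, M_2 = 0, M_3 = 0.
On [1, 2], S(x) = -1 + 1·(x - 1) + 3·(x - 1)² - 1·(x - 1)³.
With (x - 1) = 2/3: S(5/3) = 19/27.

0.7037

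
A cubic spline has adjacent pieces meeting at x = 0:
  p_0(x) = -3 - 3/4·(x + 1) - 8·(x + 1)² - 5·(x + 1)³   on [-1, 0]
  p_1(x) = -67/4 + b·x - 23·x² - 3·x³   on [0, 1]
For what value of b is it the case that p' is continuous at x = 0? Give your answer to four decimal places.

-31.7500

p_0'(x) = -3/4 - 16·(x + 1) - 15·(x + 1)², so p_0'(0) = -127/4. On the right, p_1'(0) = b, so b = -127/4.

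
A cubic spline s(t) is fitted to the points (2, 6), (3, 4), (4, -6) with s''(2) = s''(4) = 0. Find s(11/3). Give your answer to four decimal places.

Let M_i = s''(x_i). Step sizes h_i = 1, 1; slopes of the chords Δ_i = (y_(i+1) - y_i)/h_i = -2, -10.
  1·M_0 + 4·M_1 + 1·M_2 = 6(Δ_1 - Δ_0) = -48
Natural end conditions: M_0 = M_2 = 0.
Forward elimination and back-substitution give M_0 = 0, M_1 = -12, M_2 = 0.
On [3, 4], s(t) = 4 - 6·(t - 3) - 6·(t - 3)² + 2·(t - 3)³.
With (t - 3) = 2/3: s(11/3) = -56/27.

-2.0741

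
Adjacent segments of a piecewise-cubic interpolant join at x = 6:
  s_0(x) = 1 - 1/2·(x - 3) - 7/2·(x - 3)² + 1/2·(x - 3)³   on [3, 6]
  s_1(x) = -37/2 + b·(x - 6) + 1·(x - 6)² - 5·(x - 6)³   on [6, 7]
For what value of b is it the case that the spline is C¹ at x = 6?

-8

s_0'(x) = -1/2 - 7·(x - 3) + 3/2·(x - 3)², so s_0'(6) = -8. On the right, s_1'(6) = b, so b = -8.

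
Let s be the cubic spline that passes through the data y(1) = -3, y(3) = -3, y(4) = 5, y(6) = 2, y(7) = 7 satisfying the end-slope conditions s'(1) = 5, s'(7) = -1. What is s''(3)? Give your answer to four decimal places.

Put σ_i = s'' at the i-th knot. Here h = (2, 1, 2, 1) and Δ = (0, 8, -3/2, 5), so the interior equations h_(i-1)·σ_(i-1) + 2(h_(i-1)+h_i)·σ_i + h_i·σ_(i+1) = 6(Δ_i − Δ_(i-1)) read
  2·σ_0 + 6·σ_1 + 1·σ_2 = 6(Δ_1 - Δ_0) = 48
  1·σ_1 + 6·σ_2 + 2·σ_3 = 6(Δ_2 - Δ_1) = -57
  2·σ_2 + 6·σ_3 + 1·σ_4 = 6(Δ_3 - Δ_2) = 39
Clamped end conditions give two more equations: 2h_0·σ_0 + h_0·σ_1 = 6(Δ_0 - s'(1)) = -30 and h_3·σ_3 + 2h_3·σ_4 = 6(s'(7) - Δ_3) = -36.
Hence σ_0 = -483/31, σ_1 = 501/31, σ_2 = -552/31, σ_3 = 522/31, σ_4 = -819/31.

16.1613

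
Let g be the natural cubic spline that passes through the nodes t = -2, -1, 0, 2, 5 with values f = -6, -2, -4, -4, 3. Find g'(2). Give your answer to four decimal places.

1.6137

Let σ_i = g''(x_i). Step sizes h_i = 1, 1, 2, 3; slopes of the chords Δ_i = (y_(i+1) - y_i)/h_i = 4, -2, 0, 7/3.
  1·σ_0 + 4·σ_1 + 1·σ_2 = 6(Δ_1 - Δ_0) = -36
  1·σ_1 + 6·σ_2 + 2·σ_3 = 6(Δ_2 - Δ_1) = 12
  2·σ_2 + 10·σ_3 + 3·σ_4 = 6(Δ_3 - Δ_2) = 14
Natural end conditions: σ_0 = σ_4 = 0.
Solving the tridiagonal system: σ_0 = 0, σ_1 = -1054/107, σ_2 = 364/107, σ_3 = 77/107, σ_4 = 0.
On [2, 5], g'(t) = b_3 + 2c_3·(t - 2) + 3d_3·(t - 2)² with b_3 = Δ_3 - h_3(2σ_3 + σ_4)/6 = 518/321, c_3 = σ_3/2 = 77/214, d_3 = (σ_4 - σ_3)/(6h_3) = -77/1926. So g'(2) = 518/321.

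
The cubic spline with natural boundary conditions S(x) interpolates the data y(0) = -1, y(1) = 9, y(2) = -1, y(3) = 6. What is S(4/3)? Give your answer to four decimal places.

6.3235

Put M_i = S'' at the i-th knot. Here h = (1, 1, 1) and Δ = (10, -10, 7), so the interior equations h_(i-1)·M_(i-1) + 2(h_(i-1)+h_i)·M_i + h_i·M_(i+1) = 6(Δ_i − Δ_(i-1)) read
  1·M_0 + 4·M_1 + 1·M_2 = 6(Δ_1 - Δ_0) = -120
  1·M_1 + 4·M_2 + 1·M_3 = 6(Δ_2 - Δ_1) = 102
Natural end conditions: M_0 = M_3 = 0.
Solving: M_0 = 0, M_1 = -194/5, M_2 = 176/5, M_3 = 0.
On [1, 2], S(x) = 9 - 44/15·(x - 1) - 97/5·(x - 1)² + 37/3·(x - 1)³.
With (x - 1) = 1/3: S(4/3) = 2561/405.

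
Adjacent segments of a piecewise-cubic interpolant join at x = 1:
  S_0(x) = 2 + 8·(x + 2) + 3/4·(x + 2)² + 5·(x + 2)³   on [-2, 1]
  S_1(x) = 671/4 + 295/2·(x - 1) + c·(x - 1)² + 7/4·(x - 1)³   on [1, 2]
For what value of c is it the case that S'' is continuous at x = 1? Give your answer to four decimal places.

45.7500

S_0''(x) = 3/2 + 30·(x + 2), so S_0''(1) = 183/2. On the right, S_1''(1) = 2c, so c = 183/4.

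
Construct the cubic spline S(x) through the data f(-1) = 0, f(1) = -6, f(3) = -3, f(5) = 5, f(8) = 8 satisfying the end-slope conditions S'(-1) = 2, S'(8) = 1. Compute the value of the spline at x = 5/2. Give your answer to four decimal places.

Write m_i for S''(x_i). With h_i = 2, 2, 2, 3 and divided differences Δ_i = -3, 3/2, 4, 1, the continuity of S' gives the tridiagonal system
  2·m_0 + 8·m_1 + 2·m_2 = 6(Δ_1 - Δ_0) = 27
  2·m_1 + 8·m_2 + 2·m_3 = 6(Δ_2 - Δ_1) = 15
  2·m_2 + 10·m_3 + 3·m_4 = 6(Δ_3 - Δ_2) = -18
Clamped end conditions give two more equations: 2h_0·m_0 + h_0·m_1 = 6(Δ_0 - S'(-1)) = -30 and h_3·m_3 + 2h_3·m_4 = 6(S'(8) - Δ_3) = 0.
Forward elimination and back-substitution give m_0 = -2857/276, m_1 = 787/138, m_2 = 287/276, m_3 = -163/69, m_4 = 163/138.
On [1, 3], S(x) = -6 - 731/276·(x - 1) + 787/276·(x - 1)² - 143/368·(x - 1)³.
With (x - 1) = 3/2: S(5/2) = -14333/2944.

-4.8685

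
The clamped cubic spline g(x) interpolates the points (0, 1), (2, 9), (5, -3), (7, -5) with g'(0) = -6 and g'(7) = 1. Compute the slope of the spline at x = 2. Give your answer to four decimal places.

Put σ_i = g'' at the i-th knot. Here h = (2, 3, 2) and Δ = (4, -4, -1), so the interior equations h_(i-1)·σ_(i-1) + 2(h_(i-1)+h_i)·σ_i + h_i·σ_(i+1) = 6(Δ_i − Δ_(i-1)) read
  2·σ_0 + 10·σ_1 + 3·σ_2 = 6(Δ_1 - Δ_0) = -48
  3·σ_1 + 10·σ_2 + 2·σ_3 = 6(Δ_2 - Δ_1) = 18
Clamped end conditions give two more equations: 2h_0·σ_0 + h_0·σ_1 = 6(Δ_0 - g'(0)) = 60 and h_2·σ_2 + 2h_2·σ_3 = 6(g'(7) - Δ_2) = 12.
Hence σ_0 = 161/8, σ_1 = -41/4, σ_2 = 19/4, σ_3 = 5/8.
On [2, 5], g'(x) = b_1 + 2c_1·(x - 2) + 3d_1·(x - 2)² with b_1 = Δ_1 - h_1(2σ_1 + σ_2)/6 = 31/8, c_1 = σ_1/2 = -41/8, d_1 = (σ_2 - σ_1)/(6h_1) = 5/6. So g'(2) = 31/8.

3.8750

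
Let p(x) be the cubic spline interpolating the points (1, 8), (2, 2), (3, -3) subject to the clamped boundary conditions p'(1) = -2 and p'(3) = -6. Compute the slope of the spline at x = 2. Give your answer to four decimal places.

-6.2500

Write σ_i for p''(x_i). With h_i = 1, 1 and divided differences Δ_i = -6, -5, the continuity of p' gives the tridiagonal system
  1·σ_0 + 4·σ_1 + 1·σ_2 = 6(Δ_1 - Δ_0) = 6
Clamped end conditions give two more equations: 2h_0·σ_0 + h_0·σ_1 = 6(Δ_0 - p'(1)) = -24 and h_1·σ_1 + 2h_1·σ_2 = 6(p'(3) - Δ_1) = -6.
Forward elimination and back-substitution give σ_0 = -31/2, σ_1 = 7, σ_2 = -13/2.
On [2, 3], p'(x) = b_1 + 2c_1·(x - 2) + 3d_1·(x - 2)² with b_1 = Δ_1 - h_1(2σ_1 + σ_2)/6 = -25/4, c_1 = σ_1/2 = 7/2, d_1 = (σ_2 - σ_1)/(6h_1) = -9/4. So p'(2) = -25/4.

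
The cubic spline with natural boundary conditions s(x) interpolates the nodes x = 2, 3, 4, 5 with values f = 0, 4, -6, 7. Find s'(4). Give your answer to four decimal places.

Put M_i = s'' at the i-th knot. Here h = (1, 1, 1) and Δ = (4, -10, 13), so the interior equations h_(i-1)·M_(i-1) + 2(h_(i-1)+h_i)·M_i + h_i·M_(i+1) = 6(Δ_i − Δ_(i-1)) read
  1·M_0 + 4·M_1 + 1·M_2 = 6(Δ_1 - Δ_0) = -84
  1·M_1 + 4·M_2 + 1·M_3 = 6(Δ_2 - Δ_1) = 138
Natural end conditions: M_0 = M_3 = 0.
Hence M_0 = 0, M_1 = -158/5, M_2 = 212/5, M_3 = 0.
On [4, 5], s'(x) = b_2 + 2c_2·(x - 4) + 3d_2·(x - 4)² with b_2 = Δ_2 - h_2(2M_2 + M_3)/6 = -17/15, c_2 = M_2/2 = 106/5, d_2 = (M_3 - M_2)/(6h_2) = -106/15. So s'(4) = -17/15.

-1.1333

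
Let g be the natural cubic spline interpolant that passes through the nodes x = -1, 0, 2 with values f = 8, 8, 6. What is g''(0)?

-1

With m_i denoting the second derivative at x_i, h_i = 1, 2, and Δ_i = (y_(i+1) − y_i)/h_i = 0, -1:
  1·m_0 + 6·m_1 + 2·m_2 = 6(Δ_1 - Δ_0) = -6
Natural end conditions: m_0 = m_2 = 0.
Solving the tridiagonal system: m_0 = 0, m_1 = -1, m_2 = 0.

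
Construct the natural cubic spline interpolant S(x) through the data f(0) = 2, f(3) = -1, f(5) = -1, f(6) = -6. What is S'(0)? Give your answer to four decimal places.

-1.8571

Let M_i = S''(x_i). Step sizes h_i = 3, 2, 1; slopes of the chords Δ_i = (y_(i+1) - y_i)/h_i = -1, 0, -5.
  3·M_0 + 10·M_1 + 2·M_2 = 6(Δ_1 - Δ_0) = 6
  2·M_1 + 6·M_2 + 1·M_3 = 6(Δ_2 - Δ_1) = -30
Natural end conditions: M_0 = M_3 = 0.
Hence M_0 = 0, M_1 = 12/7, M_2 = -39/7, M_3 = 0.
On [0, 3], S'(x) = b_0 + 2c_0·x + 3d_0·x² with b_0 = Δ_0 - h_0(2M_0 + M_1)/6 = -13/7, c_0 = M_0/2 = 0, d_0 = (M_1 - M_0)/(6h_0) = 2/21. So S'(0) = -13/7.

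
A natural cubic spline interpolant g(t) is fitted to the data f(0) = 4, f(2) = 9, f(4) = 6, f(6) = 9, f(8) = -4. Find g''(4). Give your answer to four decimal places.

5.1429

With σ_i denoting the second derivative at x_i, h_i = 2, 2, 2, 2, and Δ_i = (y_(i+1) − y_i)/h_i = 5/2, -3/2, 3/2, -13/2:
  2·σ_0 + 8·σ_1 + 2·σ_2 = 6(Δ_1 - Δ_0) = -24
  2·σ_1 + 8·σ_2 + 2·σ_3 = 6(Δ_2 - Δ_1) = 18
  2·σ_2 + 8·σ_3 + 2·σ_4 = 6(Δ_3 - Δ_2) = -48
Natural end conditions: σ_0 = σ_4 = 0.
Hence σ_0 = 0, σ_1 = -30/7, σ_2 = 36/7, σ_3 = -51/7, σ_4 = 0.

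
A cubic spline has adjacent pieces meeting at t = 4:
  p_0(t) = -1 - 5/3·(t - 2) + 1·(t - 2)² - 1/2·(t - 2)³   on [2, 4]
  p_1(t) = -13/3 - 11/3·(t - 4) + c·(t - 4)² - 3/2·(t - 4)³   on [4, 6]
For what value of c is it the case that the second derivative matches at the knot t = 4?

p_0''(t) = 2 - 3·(t - 2), so p_0''(4) = -4. On the right, p_1''(4) = 2c, so c = -2.

-2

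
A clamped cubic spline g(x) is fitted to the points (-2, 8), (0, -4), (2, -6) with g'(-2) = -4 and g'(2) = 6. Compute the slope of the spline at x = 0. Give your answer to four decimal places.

Write M_i for g''(x_i). With h_i = 2, 2 and divided differences Δ_i = -6, -1, the continuity of g' gives the tridiagonal system
  2·M_0 + 8·M_1 + 2·M_2 = 6(Δ_1 - Δ_0) = 30
Clamped end conditions give two more equations: 2h_0·M_0 + h_0·M_1 = 6(Δ_0 - g'(-2)) = -12 and h_1·M_1 + 2h_1·M_2 = 6(g'(2) - Δ_1) = 42.
Solving the tridiagonal system: M_0 = -17/4, M_1 = 5/2, M_2 = 37/4.
On [0, 2], g'(x) = b_1 + 2c_1·x + 3d_1·x² with b_1 = Δ_1 - h_1(2M_1 + M_2)/6 = -23/4, c_1 = M_1/2 = 5/4, d_1 = (M_2 - M_1)/(6h_1) = 9/16. So g'(0) = -23/4.

-5.7500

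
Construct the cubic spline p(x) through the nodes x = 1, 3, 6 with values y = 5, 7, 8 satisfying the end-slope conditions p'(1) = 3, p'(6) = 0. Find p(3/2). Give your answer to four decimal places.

6.1375

With σ_i denoting the second derivative at x_i, h_i = 2, 3, and Δ_i = (y_(i+1) − y_i)/h_i = 1, 1/3:
  2·σ_0 + 10·σ_1 + 3·σ_2 = 6(Δ_1 - Δ_0) = -4
Clamped end conditions give two more equations: 2h_0·σ_0 + h_0·σ_1 = 6(Δ_0 - p'(1)) = -12 and h_1·σ_1 + 2h_1·σ_2 = 6(p'(6) - Δ_1) = -2.
Hence σ_0 = -16/5, σ_1 = 2/5, σ_2 = -8/15.
On [1, 3], p(x) = 5 + 3·(x - 1) - 8/5·(x - 1)² + 3/10·(x - 1)³.
With (x - 1) = 1/2: p(3/2) = 491/80.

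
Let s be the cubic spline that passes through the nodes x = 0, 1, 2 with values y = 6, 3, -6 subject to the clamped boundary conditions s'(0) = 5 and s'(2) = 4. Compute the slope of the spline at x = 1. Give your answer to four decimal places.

Write m_i for s''(x_i). With h_i = 1, 1 and divided differences Δ_i = -3, -9, the continuity of s' gives the tridiagonal system
  1·m_0 + 4·m_1 + 1·m_2 = 6(Δ_1 - Δ_0) = -36
Clamped end conditions give two more equations: 2h_0·m_0 + h_0·m_1 = 6(Δ_0 - s'(0)) = -48 and h_1·m_1 + 2h_1·m_2 = 6(s'(2) - Δ_1) = 78.
Solving the tridiagonal system: m_0 = -31/2, m_1 = -17, m_2 = 95/2.
On [1, 2], s'(x) = b_1 + 2c_1·(x - 1) + 3d_1·(x - 1)² with b_1 = Δ_1 - h_1(2m_1 + m_2)/6 = -45/4, c_1 = m_1/2 = -17/2, d_1 = (m_2 - m_1)/(6h_1) = 43/4. So s'(1) = -45/4.

-11.2500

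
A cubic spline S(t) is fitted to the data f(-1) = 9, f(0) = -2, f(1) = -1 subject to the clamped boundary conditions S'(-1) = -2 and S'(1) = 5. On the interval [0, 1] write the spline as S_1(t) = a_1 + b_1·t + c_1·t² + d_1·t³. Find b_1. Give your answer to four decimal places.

-8.2500

Write M_i for S''(x_i). With h_i = 1, 1 and divided differences Δ_i = -11, 1, the continuity of S' gives the tridiagonal system
  1·M_0 + 4·M_1 + 1·M_2 = 6(Δ_1 - Δ_0) = 72
Clamped end conditions give two more equations: 2h_0·M_0 + h_0·M_1 = 6(Δ_0 - S'(-1)) = -54 and h_1·M_1 + 2h_1·M_2 = 6(S'(1) - Δ_1) = 24.
Solving the tridiagonal system: M_0 = -83/2, M_1 = 29, M_2 = -5/2.
On [0, 1], with S_1(t) = a_1 + b_1·t + c_1·t² + d_1·t³: c_1 = M_1/2 = 29/2, d_1 = (M_2 - M_1)/(6h_1) = -21/4, b_1 = Δ_1 - h_1(2M_1 + M_2)/6 = -33/4.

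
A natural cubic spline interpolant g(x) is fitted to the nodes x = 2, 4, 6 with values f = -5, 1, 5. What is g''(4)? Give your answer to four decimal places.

-0.7500

With σ_i denoting the second derivative at x_i, h_i = 2, 2, and Δ_i = (y_(i+1) − y_i)/h_i = 3, 2:
  2·σ_0 + 8·σ_1 + 2·σ_2 = 6(Δ_1 - Δ_0) = -6
Natural end conditions: σ_0 = σ_2 = 0.
Forward elimination and back-substitution give σ_0 = 0, σ_1 = -3/4, σ_2 = 0.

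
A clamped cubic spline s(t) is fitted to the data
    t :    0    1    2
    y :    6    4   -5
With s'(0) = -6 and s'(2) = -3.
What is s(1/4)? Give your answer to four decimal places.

With M_i denoting the second derivative at x_i, h_i = 1, 1, and Δ_i = (y_(i+1) − y_i)/h_i = -2, -9:
  1·M_0 + 4·M_1 + 1·M_2 = 6(Δ_1 - Δ_0) = -42
Clamped end conditions give two more equations: 2h_0·M_0 + h_0·M_1 = 6(Δ_0 - s'(0)) = 24 and h_1·M_1 + 2h_1·M_2 = 6(s'(2) - Δ_1) = 36.
Forward elimination and back-substitution give M_0 = 24, M_1 = -24, M_2 = 30.
On [0, 1], s(t) = 6 - 6·t + 12·t² - 8·t³.
With t = 1/4: s(1/4) = 41/8.

5.1250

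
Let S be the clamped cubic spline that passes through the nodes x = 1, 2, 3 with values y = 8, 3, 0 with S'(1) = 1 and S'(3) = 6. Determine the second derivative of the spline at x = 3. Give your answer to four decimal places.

With M_i denoting the second derivative at x_i, h_i = 1, 1, and Δ_i = (y_(i+1) − y_i)/h_i = -5, -3:
  1·M_0 + 4·M_1 + 1·M_2 = 6(Δ_1 - Δ_0) = 12
Clamped end conditions give two more equations: 2h_0·M_0 + h_0·M_1 = 6(Δ_0 - S'(1)) = -36 and h_1·M_1 + 2h_1·M_2 = 6(S'(3) - Δ_1) = 54.
Hence M_0 = -37/2, M_1 = 1, M_2 = 53/2.

26.5000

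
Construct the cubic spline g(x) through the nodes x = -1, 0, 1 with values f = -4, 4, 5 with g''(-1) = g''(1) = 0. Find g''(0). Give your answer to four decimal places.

With m_i denoting the second derivative at x_i, h_i = 1, 1, and Δ_i = (y_(i+1) − y_i)/h_i = 8, 1:
  1·m_0 + 4·m_1 + 1·m_2 = 6(Δ_1 - Δ_0) = -42
Natural end conditions: m_0 = m_2 = 0.
Solving the tridiagonal system: m_0 = 0, m_1 = -21/2, m_2 = 0.

-10.5000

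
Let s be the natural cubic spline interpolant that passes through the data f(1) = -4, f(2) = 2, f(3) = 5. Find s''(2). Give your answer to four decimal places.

-4.5000

Put m_i = s'' at the i-th knot. Here h = (1, 1) and Δ = (6, 3), so the interior equations h_(i-1)·m_(i-1) + 2(h_(i-1)+h_i)·m_i + h_i·m_(i+1) = 6(Δ_i − Δ_(i-1)) read
  1·m_0 + 4·m_1 + 1·m_2 = 6(Δ_1 - Δ_0) = -18
Natural end conditions: m_0 = m_2 = 0.
Solving: m_0 = 0, m_1 = -9/2, m_2 = 0.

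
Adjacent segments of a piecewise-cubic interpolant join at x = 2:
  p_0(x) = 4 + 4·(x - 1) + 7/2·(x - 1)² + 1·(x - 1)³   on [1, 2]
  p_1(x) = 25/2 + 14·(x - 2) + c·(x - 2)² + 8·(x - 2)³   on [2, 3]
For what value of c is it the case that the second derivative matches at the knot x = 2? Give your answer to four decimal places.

p_0''(x) = 7 + 6·(x - 1), so p_0''(2) = 13. On the right, p_1''(2) = 2c, so c = 13/2.

6.5000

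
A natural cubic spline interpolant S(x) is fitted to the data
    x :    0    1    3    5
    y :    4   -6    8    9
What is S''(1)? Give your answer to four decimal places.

With M_i denoting the second derivative at x_i, h_i = 1, 2, 2, and Δ_i = (y_(i+1) − y_i)/h_i = -10, 7, 1/2:
  1·M_0 + 6·M_1 + 2·M_2 = 6(Δ_1 - Δ_0) = 102
  2·M_1 + 8·M_2 + 2·M_3 = 6(Δ_2 - Δ_1) = -39
Natural end conditions: M_0 = M_3 = 0.
Solving the tridiagonal system: M_0 = 0, M_1 = 447/22, M_2 = -219/22, M_3 = 0.

20.3182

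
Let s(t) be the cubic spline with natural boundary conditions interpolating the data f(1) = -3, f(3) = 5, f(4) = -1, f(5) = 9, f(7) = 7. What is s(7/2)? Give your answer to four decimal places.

0.9631

Put M_i = s'' at the i-th knot. Here h = (2, 1, 1, 2) and Δ = (4, -6, 10, -1), so the interior equations h_(i-1)·M_(i-1) + 2(h_(i-1)+h_i)·M_i + h_i·M_(i+1) = 6(Δ_i − Δ_(i-1)) read
  2·M_0 + 6·M_1 + 1·M_2 = 6(Δ_1 - Δ_0) = -60
  1·M_1 + 4·M_2 + 1·M_3 = 6(Δ_2 - Δ_1) = 96
  1·M_2 + 6·M_3 + 2·M_4 = 6(Δ_3 - Δ_2) = -66
Natural end conditions: M_0 = M_4 = 0.
Hence M_0 = 0, M_1 = -337/22, M_2 = 351/11, M_3 = -359/22, M_4 = 0.
On [3, 4], s(t) = 5 - 205/33·(t - 3) - 337/44·(t - 3)² + 1039/132·(t - 3)³.
With (t - 3) = 1/2: s(7/2) = 339/352.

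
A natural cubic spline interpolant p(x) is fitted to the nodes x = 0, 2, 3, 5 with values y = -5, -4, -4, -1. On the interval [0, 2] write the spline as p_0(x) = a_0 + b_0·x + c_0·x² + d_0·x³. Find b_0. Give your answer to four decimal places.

0.7571

Write m_i for p''(x_i). With h_i = 2, 1, 2 and divided differences Δ_i = 1/2, 0, 3/2, the continuity of p' gives the tridiagonal system
  2·m_0 + 6·m_1 + 1·m_2 = 6(Δ_1 - Δ_0) = -3
  1·m_1 + 6·m_2 + 2·m_3 = 6(Δ_2 - Δ_1) = 9
Natural end conditions: m_0 = m_3 = 0.
Hence m_0 = 0, m_1 = -27/35, m_2 = 57/35, m_3 = 0.
On [0, 2], with p_0(x) = a_0 + b_0·x + c_0·x² + d_0·x³: c_0 = m_0/2 = 0, d_0 = (m_1 - m_0)/(6h_0) = -9/140, b_0 = Δ_0 - h_0(2m_0 + m_1)/6 = 53/70.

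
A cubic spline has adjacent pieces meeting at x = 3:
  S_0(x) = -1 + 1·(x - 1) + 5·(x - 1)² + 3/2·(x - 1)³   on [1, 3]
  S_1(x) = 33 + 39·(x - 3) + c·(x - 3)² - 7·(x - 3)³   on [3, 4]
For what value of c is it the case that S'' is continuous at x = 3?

S_0''(x) = 10 + 9·(x - 1), so S_0''(3) = 28. On the right, S_1''(3) = 2c, so c = 14.

14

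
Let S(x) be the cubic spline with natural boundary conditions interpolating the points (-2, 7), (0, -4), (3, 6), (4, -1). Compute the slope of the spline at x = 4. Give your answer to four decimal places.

Put m_i = S'' at the i-th knot. Here h = (2, 3, 1) and Δ = (-11/2, 10/3, -7), so the interior equations h_(i-1)·m_(i-1) + 2(h_(i-1)+h_i)·m_i + h_i·m_(i+1) = 6(Δ_i − Δ_(i-1)) read
  2·m_0 + 10·m_1 + 3·m_2 = 6(Δ_1 - Δ_0) = 53
  3·m_1 + 8·m_2 + 1·m_3 = 6(Δ_2 - Δ_1) = -62
Natural end conditions: m_0 = m_3 = 0.
Forward elimination and back-substitution give m_0 = 0, m_1 = 610/71, m_2 = -779/71, m_3 = 0.
On [3, 4], S'(x) = b_2 + 2c_2·(x - 3) + 3d_2·(x - 3)² with b_2 = Δ_2 - h_2(2m_2 + m_3)/6 = -712/213, c_2 = m_2/2 = -779/142, d_2 = (m_3 - m_2)/(6h_2) = 779/426. So S'(4) = -3761/426.

-8.8286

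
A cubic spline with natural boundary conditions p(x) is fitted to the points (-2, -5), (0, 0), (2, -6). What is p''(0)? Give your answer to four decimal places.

-4.1250

Write M_i for p''(x_i). With h_i = 2, 2 and divided differences Δ_i = 5/2, -3, the continuity of p' gives the tridiagonal system
  2·M_0 + 8·M_1 + 2·M_2 = 6(Δ_1 - Δ_0) = -33
Natural end conditions: M_0 = M_2 = 0.
Solving: M_0 = 0, M_1 = -33/8, M_2 = 0.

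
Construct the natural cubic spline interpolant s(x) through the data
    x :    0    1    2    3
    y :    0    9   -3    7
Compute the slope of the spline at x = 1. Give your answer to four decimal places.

-5.1333

Write σ_i for s''(x_i). With h_i = 1, 1, 1 and divided differences Δ_i = 9, -12, 10, the continuity of s' gives the tridiagonal system
  1·σ_0 + 4·σ_1 + 1·σ_2 = 6(Δ_1 - Δ_0) = -126
  1·σ_1 + 4·σ_2 + 1·σ_3 = 6(Δ_2 - Δ_1) = 132
Natural end conditions: σ_0 = σ_3 = 0.
Solving: σ_0 = 0, σ_1 = -212/5, σ_2 = 218/5, σ_3 = 0.
On [1, 2], s'(x) = b_1 + 2c_1·(x - 1) + 3d_1·(x - 1)² with b_1 = Δ_1 - h_1(2σ_1 + σ_2)/6 = -77/15, c_1 = σ_1/2 = -106/5, d_1 = (σ_2 - σ_1)/(6h_1) = 43/3. So s'(1) = -77/15.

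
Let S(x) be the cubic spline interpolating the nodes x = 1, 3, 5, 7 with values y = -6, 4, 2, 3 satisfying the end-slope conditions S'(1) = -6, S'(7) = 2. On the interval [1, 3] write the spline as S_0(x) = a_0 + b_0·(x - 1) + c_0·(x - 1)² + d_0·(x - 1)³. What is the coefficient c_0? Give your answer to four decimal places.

Let M_i = S''(x_i). Step sizes h_i = 2, 2, 2; slopes of the chords Δ_i = (y_(i+1) - y_i)/h_i = 5, -1, 1/2.
  2·M_0 + 8·M_1 + 2·M_2 = 6(Δ_1 - Δ_0) = -36
  2·M_1 + 8·M_2 + 2·M_3 = 6(Δ_2 - Δ_1) = 9
Clamped end conditions give two more equations: 2h_0·M_0 + h_0·M_1 = 6(Δ_0 - S'(1)) = 66 and h_2·M_2 + 2h_2·M_3 = 6(S'(7) - Δ_2) = 9.
Solving the tridiagonal system: M_0 = 659/30, M_1 = -164/15, M_2 = 113/30, M_3 = 11/30.
On [1, 3], with S_0(x) = a_0 + b_0·(x - 1) + c_0·(x - 1)² + d_0·(x - 1)³: c_0 = M_0/2 = 659/60, d_0 = (M_1 - M_0)/(6h_0) = -329/120, b_0 = Δ_0 - h_0(2M_0 + M_1)/6 = -6.

10.9833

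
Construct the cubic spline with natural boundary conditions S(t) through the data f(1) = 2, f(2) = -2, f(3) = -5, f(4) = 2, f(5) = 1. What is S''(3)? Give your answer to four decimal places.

20.1429

With M_i denoting the second derivative at x_i, h_i = 1, 1, 1, 1, and Δ_i = (y_(i+1) − y_i)/h_i = -4, -3, 7, -1:
  1·M_0 + 4·M_1 + 1·M_2 = 6(Δ_1 - Δ_0) = 6
  1·M_1 + 4·M_2 + 1·M_3 = 6(Δ_2 - Δ_1) = 60
  1·M_2 + 4·M_3 + 1·M_4 = 6(Δ_3 - Δ_2) = -48
Natural end conditions: M_0 = M_4 = 0.
Solving: M_0 = 0, M_1 = -99/28, M_2 = 141/7, M_3 = -477/28, M_4 = 0.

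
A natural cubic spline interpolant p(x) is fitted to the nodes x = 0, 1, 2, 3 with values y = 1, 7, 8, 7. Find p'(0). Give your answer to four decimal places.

7.2000

Let M_i = p''(x_i). Step sizes h_i = 1, 1, 1; slopes of the chords Δ_i = (y_(i+1) - y_i)/h_i = 6, 1, -1.
  1·M_0 + 4·M_1 + 1·M_2 = 6(Δ_1 - Δ_0) = -30
  1·M_1 + 4·M_2 + 1·M_3 = 6(Δ_2 - Δ_1) = -12
Natural end conditions: M_0 = M_3 = 0.
Solving: M_0 = 0, M_1 = -36/5, M_2 = -6/5, M_3 = 0.
On [0, 1], p'(x) = b_0 + 2c_0·x + 3d_0·x² with b_0 = Δ_0 - h_0(2M_0 + M_1)/6 = 36/5, c_0 = M_0/2 = 0, d_0 = (M_1 - M_0)/(6h_0) = -6/5. So p'(0) = 36/5.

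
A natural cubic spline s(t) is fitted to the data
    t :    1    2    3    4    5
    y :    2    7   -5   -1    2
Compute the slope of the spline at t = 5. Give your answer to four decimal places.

1.2857

Let m_i = s''(x_i). Step sizes h_i = 1, 1, 1, 1; slopes of the chords Δ_i = (y_(i+1) - y_i)/h_i = 5, -12, 4, 3.
  1·m_0 + 4·m_1 + 1·m_2 = 6(Δ_1 - Δ_0) = -102
  1·m_1 + 4·m_2 + 1·m_3 = 6(Δ_2 - Δ_1) = 96
  1·m_2 + 4·m_3 + 1·m_4 = 6(Δ_3 - Δ_2) = -6
Natural end conditions: m_0 = m_4 = 0.
Hence m_0 = 0, m_1 = -240/7, m_2 = 246/7, m_3 = -72/7, m_4 = 0.
On [4, 5], s'(t) = b_3 + 2c_3·(t - 4) + 3d_3·(t - 4)² with b_3 = Δ_3 - h_3(2m_3 + m_4)/6 = 45/7, c_3 = m_3/2 = -36/7, d_3 = (m_4 - m_3)/(6h_3) = 12/7. So s'(5) = 9/7.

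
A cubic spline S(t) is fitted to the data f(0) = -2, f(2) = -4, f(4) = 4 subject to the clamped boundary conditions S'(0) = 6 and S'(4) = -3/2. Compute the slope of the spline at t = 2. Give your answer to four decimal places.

1.1250

Put m_i = S'' at the i-th knot. Here h = (2, 2) and Δ = (-1, 4), so the interior equations h_(i-1)·m_(i-1) + 2(h_(i-1)+h_i)·m_i + h_i·m_(i+1) = 6(Δ_i − Δ_(i-1)) read
  2·m_0 + 8·m_1 + 2·m_2 = 6(Δ_1 - Δ_0) = 30
Clamped end conditions give two more equations: 2h_0·m_0 + h_0·m_1 = 6(Δ_0 - S'(0)) = -42 and h_1·m_1 + 2h_1·m_2 = 6(S'(4) - Δ_1) = -33.
Solving: m_0 = -129/8, m_1 = 45/4, m_2 = -111/8.
On [2, 4], S'(t) = b_1 + 2c_1·(t - 2) + 3d_1·(t - 2)² with b_1 = Δ_1 - h_1(2m_1 + m_2)/6 = 9/8, c_1 = m_1/2 = 45/8, d_1 = (m_2 - m_1)/(6h_1) = -67/32. So S'(2) = 9/8.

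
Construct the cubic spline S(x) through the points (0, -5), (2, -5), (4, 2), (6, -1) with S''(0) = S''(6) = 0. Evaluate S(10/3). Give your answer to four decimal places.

0.0765

Put M_i = S'' at the i-th knot. Here h = (2, 2, 2) and Δ = (0, 7/2, -3/2), so the interior equations h_(i-1)·M_(i-1) + 2(h_(i-1)+h_i)·M_i + h_i·M_(i+1) = 6(Δ_i − Δ_(i-1)) read
  2·M_0 + 8·M_1 + 2·M_2 = 6(Δ_1 - Δ_0) = 21
  2·M_1 + 8·M_2 + 2·M_3 = 6(Δ_2 - Δ_1) = -30
Natural end conditions: M_0 = M_3 = 0.
Hence M_0 = 0, M_1 = 19/5, M_2 = -47/10, M_3 = 0.
On [2, 4], S(x) = -5 + 38/15·(x - 2) + 19/10·(x - 2)² - 17/24·(x - 2)³.
With (x - 2) = 4/3: S(10/3) = 31/405.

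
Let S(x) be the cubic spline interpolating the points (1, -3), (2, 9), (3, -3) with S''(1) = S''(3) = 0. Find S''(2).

-36

Let M_i = S''(x_i). Step sizes h_i = 1, 1; slopes of the chords Δ_i = (y_(i+1) - y_i)/h_i = 12, -12.
  1·M_0 + 4·M_1 + 1·M_2 = 6(Δ_1 - Δ_0) = -144
Natural end conditions: M_0 = M_2 = 0.
Solving: M_0 = 0, M_1 = -36, M_2 = 0.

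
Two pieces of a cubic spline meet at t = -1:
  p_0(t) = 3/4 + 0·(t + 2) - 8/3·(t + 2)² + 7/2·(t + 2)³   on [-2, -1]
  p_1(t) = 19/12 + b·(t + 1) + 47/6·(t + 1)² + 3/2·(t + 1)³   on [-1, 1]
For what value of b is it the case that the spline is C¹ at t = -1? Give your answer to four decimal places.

p_0'(t) = 0 - 16/3·(t + 2) + 21/2·(t + 2)², so p_0'(-1) = 31/6. On the right, p_1'(-1) = b, so b = 31/6.

5.1667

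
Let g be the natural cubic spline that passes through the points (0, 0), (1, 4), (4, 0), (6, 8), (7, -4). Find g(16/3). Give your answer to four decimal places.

With M_i denoting the second derivative at x_i, h_i = 1, 3, 2, 1, and Δ_i = (y_(i+1) − y_i)/h_i = 4, -4/3, 4, -12:
  1·M_0 + 8·M_1 + 3·M_2 = 6(Δ_1 - Δ_0) = -32
  3·M_1 + 10·M_2 + 2·M_3 = 6(Δ_2 - Δ_1) = 32
  2·M_2 + 6·M_3 + 1·M_4 = 6(Δ_3 - Δ_2) = -96
Natural end conditions: M_0 = M_4 = 0.
Hence M_0 = 0, M_1 = -1472/197, M_2 = 1824/197, M_3 = -3760/197, M_4 = 0.
On [4, 6], g(x) = 0 + 2476/591·(x - 4) + 912/197·(x - 4)² - 1396/591·(x - 4)³.
With (x - 4) = 4/3: g(16/3) = 131120/15957.

8.2171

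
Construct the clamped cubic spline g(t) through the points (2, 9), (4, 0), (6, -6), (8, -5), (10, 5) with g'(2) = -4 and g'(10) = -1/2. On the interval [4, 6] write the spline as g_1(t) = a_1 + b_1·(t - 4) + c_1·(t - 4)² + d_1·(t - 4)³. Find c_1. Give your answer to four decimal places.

0.6339

Let M_i = g''(x_i). Step sizes h_i = 2, 2, 2, 2; slopes of the chords Δ_i = (y_(i+1) - y_i)/h_i = -9/2, -3, 1/2, 5.
  2·M_0 + 8·M_1 + 2·M_2 = 6(Δ_1 - Δ_0) = 9
  2·M_1 + 8·M_2 + 2·M_3 = 6(Δ_2 - Δ_1) = 21
  2·M_2 + 8·M_3 + 2·M_4 = 6(Δ_3 - Δ_2) = 27
Clamped end conditions give two more equations: 2h_0·M_0 + h_0·M_1 = 6(Δ_0 - g'(2)) = -3 and h_3·M_3 + 2h_3·M_4 = 6(g'(10) - Δ_3) = -33.
Solving: M_0 = -155/112, M_1 = 71/56, M_2 = 13/16, M_3 = 335/56, M_4 = -1259/112.
On [4, 6], with g_1(t) = a_1 + b_1·(t - 4) + c_1·(t - 4)² + d_1·(t - 4)³: c_1 = M_1/2 = 71/112, d_1 = (M_2 - M_1)/(6h_1) = -17/448, b_1 = Δ_1 - h_1(2M_1 + M_2)/6 = -461/112.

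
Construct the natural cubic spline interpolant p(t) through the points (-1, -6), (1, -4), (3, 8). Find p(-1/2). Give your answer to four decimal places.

Let M_i = p''(x_i). Step sizes h_i = 2, 2; slopes of the chords Δ_i = (y_(i+1) - y_i)/h_i = 1, 6.
  2·M_0 + 8·M_1 + 2·M_2 = 6(Δ_1 - Δ_0) = 30
Natural end conditions: M_0 = M_2 = 0.
Forward elimination and back-substitution give M_0 = 0, M_1 = 15/4, M_2 = 0.
On [-1, 1], p(t) = -6 - 1/4·(t + 1) + 0·(t + 1)² + 5/16·(t + 1)³.
With (t + 1) = 1/2: p(-1/2) = -779/128.

-6.0859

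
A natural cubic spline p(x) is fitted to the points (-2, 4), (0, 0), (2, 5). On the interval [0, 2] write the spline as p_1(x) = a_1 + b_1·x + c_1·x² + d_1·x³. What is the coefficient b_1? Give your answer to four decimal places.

Let M_i = p''(x_i). Step sizes h_i = 2, 2; slopes of the chords Δ_i = (y_(i+1) - y_i)/h_i = -2, 5/2.
  2·M_0 + 8·M_1 + 2·M_2 = 6(Δ_1 - Δ_0) = 27
Natural end conditions: M_0 = M_2 = 0.
Solving: M_0 = 0, M_1 = 27/8, M_2 = 0.
On [0, 2], with p_1(x) = a_1 + b_1·x + c_1·x² + d_1·x³: c_1 = M_1/2 = 27/16, d_1 = (M_2 - M_1)/(6h_1) = -9/32, b_1 = Δ_1 - h_1(2M_1 + M_2)/6 = 1/4.

0.2500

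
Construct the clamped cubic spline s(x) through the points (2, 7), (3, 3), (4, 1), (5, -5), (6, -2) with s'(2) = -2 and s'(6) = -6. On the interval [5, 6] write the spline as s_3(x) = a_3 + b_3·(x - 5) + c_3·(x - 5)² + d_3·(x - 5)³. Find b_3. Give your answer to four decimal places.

0.6250

With σ_i denoting the second derivative at x_i, h_i = 1, 1, 1, 1, and Δ_i = (y_(i+1) − y_i)/h_i = -4, -2, -6, 3:
  1·σ_0 + 4·σ_1 + 1·σ_2 = 6(Δ_1 - Δ_0) = 12
  1·σ_1 + 4·σ_2 + 1·σ_3 = 6(Δ_2 - Δ_1) = -24
  1·σ_2 + 4·σ_3 + 1·σ_4 = 6(Δ_3 - Δ_2) = 54
Clamped end conditions give two more equations: 2h_0·σ_0 + h_0·σ_1 = 6(Δ_0 - s'(2)) = -12 and h_3·σ_3 + 2h_3·σ_4 = 6(s'(6) - Δ_3) = -54.
Hence σ_0 = -43/4, σ_1 = 19/2, σ_2 = -61/4, σ_3 = 55/2, σ_4 = -163/4.
On [5, 6], with s_3(x) = a_3 + b_3·(x - 5) + c_3·(x - 5)² + d_3·(x - 5)³: c_3 = σ_3/2 = 55/4, d_3 = (σ_4 - σ_3)/(6h_3) = -91/8, b_3 = Δ_3 - h_3(2σ_3 + σ_4)/6 = 5/8.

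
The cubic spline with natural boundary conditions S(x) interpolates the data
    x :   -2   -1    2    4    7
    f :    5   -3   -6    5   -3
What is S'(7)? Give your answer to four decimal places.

Write σ_i for S''(x_i). With h_i = 1, 3, 2, 3 and divided differences Δ_i = -8, -1, 11/2, -8/3, the continuity of S' gives the tridiagonal system
  1·σ_0 + 8·σ_1 + 3·σ_2 = 6(Δ_1 - Δ_0) = 42
  3·σ_1 + 10·σ_2 + 2·σ_3 = 6(Δ_2 - Δ_1) = 39
  2·σ_2 + 10·σ_3 + 3·σ_4 = 6(Δ_3 - Δ_2) = -49
Natural end conditions: σ_0 = σ_4 = 0.
Hence σ_0 = 0, σ_1 = 428/113, σ_2 = 1322/339, σ_3 = -3851/678, σ_4 = 0.
On [4, 7], S'(x) = b_3 + 2c_3·(x - 4) + 3d_3·(x - 4)² with b_3 = Δ_3 - h_3(2σ_3 + σ_4)/6 = 681/226, c_3 = σ_3/2 = -3851/1356, d_3 = (σ_4 - σ_3)/(6h_3) = 3851/12204. So S'(7) = -2489/452.

-5.5066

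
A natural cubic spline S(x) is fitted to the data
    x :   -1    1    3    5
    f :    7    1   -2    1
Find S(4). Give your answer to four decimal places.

Put σ_i = S'' at the i-th knot. Here h = (2, 2, 2) and Δ = (-3, -3/2, 3/2), so the interior equations h_(i-1)·σ_(i-1) + 2(h_(i-1)+h_i)·σ_i + h_i·σ_(i+1) = 6(Δ_i − Δ_(i-1)) read
  2·σ_0 + 8·σ_1 + 2·σ_2 = 6(Δ_1 - Δ_0) = 9
  2·σ_1 + 8·σ_2 + 2·σ_3 = 6(Δ_2 - Δ_1) = 18
Natural end conditions: σ_0 = σ_3 = 0.
Forward elimination and back-substitution give σ_0 = 0, σ_1 = 3/5, σ_2 = 21/10, σ_3 = 0.
On [3, 5], S(x) = -2 + 1/10·(x - 3) + 21/20·(x - 3)² - 7/40·(x - 3)³.
With (x - 3) = 1: S(4) = -41/40.

-1.0250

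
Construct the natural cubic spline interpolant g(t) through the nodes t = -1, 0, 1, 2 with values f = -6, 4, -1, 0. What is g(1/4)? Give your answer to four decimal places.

With σ_i denoting the second derivative at x_i, h_i = 1, 1, 1, and Δ_i = (y_(i+1) − y_i)/h_i = 10, -5, 1:
  1·σ_0 + 4·σ_1 + 1·σ_2 = 6(Δ_1 - Δ_0) = -90
  1·σ_1 + 4·σ_2 + 1·σ_3 = 6(Δ_2 - Δ_1) = 36
Natural end conditions: σ_0 = σ_3 = 0.
Solving: σ_0 = 0, σ_1 = -132/5, σ_2 = 78/5, σ_3 = 0.
On [0, 1], g(t) = 4 + 6/5·t - 66/5·t² + 7·t³.
With t = 1/4: g(1/4) = 1147/320.

3.5844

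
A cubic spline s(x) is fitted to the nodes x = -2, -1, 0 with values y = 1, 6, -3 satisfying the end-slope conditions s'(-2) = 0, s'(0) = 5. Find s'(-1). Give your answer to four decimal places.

-4.2500

Let M_i = s''(x_i). Step sizes h_i = 1, 1; slopes of the chords Δ_i = (y_(i+1) - y_i)/h_i = 5, -9.
  1·M_0 + 4·M_1 + 1·M_2 = 6(Δ_1 - Δ_0) = -84
Clamped end conditions give two more equations: 2h_0·M_0 + h_0·M_1 = 6(Δ_0 - s'(-2)) = 30 and h_1·M_1 + 2h_1·M_2 = 6(s'(0) - Δ_1) = 84.
Solving: M_0 = 77/2, M_1 = -47, M_2 = 131/2.
On [-1, 0], s'(x) = b_1 + 2c_1·(x + 1) + 3d_1·(x + 1)² with b_1 = Δ_1 - h_1(2M_1 + M_2)/6 = -17/4, c_1 = M_1/2 = -47/2, d_1 = (M_2 - M_1)/(6h_1) = 75/4. So s'(-1) = -17/4.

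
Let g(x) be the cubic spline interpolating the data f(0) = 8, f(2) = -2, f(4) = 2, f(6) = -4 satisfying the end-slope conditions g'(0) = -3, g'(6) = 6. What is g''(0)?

-8

Put m_i = g'' at the i-th knot. Here h = (2, 2, 2) and Δ = (-5, 2, -3), so the interior equations h_(i-1)·m_(i-1) + 2(h_(i-1)+h_i)·m_i + h_i·m_(i+1) = 6(Δ_i − Δ_(i-1)) read
  2·m_0 + 8·m_1 + 2·m_2 = 6(Δ_1 - Δ_0) = 42
  2·m_1 + 8·m_2 + 2·m_3 = 6(Δ_2 - Δ_1) = -30
Clamped end conditions give two more equations: 2h_0·m_0 + h_0·m_1 = 6(Δ_0 - g'(0)) = -12 and h_2·m_2 + 2h_2·m_3 = 6(g'(6) - Δ_2) = 54.
Solving: m_0 = -8, m_1 = 10, m_2 = -11, m_3 = 19.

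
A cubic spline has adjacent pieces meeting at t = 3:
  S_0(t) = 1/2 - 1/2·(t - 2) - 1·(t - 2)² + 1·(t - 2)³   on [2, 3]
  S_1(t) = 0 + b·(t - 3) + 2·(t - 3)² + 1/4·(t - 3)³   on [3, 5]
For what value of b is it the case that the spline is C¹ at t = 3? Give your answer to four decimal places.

0.5000

S_0'(t) = -1/2 - 2·(t - 2) + 3·(t - 2)², so S_0'(3) = 1/2. On the right, S_1'(3) = b, so b = 1/2.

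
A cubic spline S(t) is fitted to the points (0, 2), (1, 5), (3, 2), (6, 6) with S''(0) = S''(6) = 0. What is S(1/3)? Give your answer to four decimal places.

3.2681

Write m_i for S''(x_i). With h_i = 1, 2, 3 and divided differences Δ_i = 3, -3/2, 4/3, the continuity of S' gives the tridiagonal system
  1·m_0 + 6·m_1 + 2·m_2 = 6(Δ_1 - Δ_0) = -27
  2·m_1 + 10·m_2 + 3·m_3 = 6(Δ_2 - Δ_1) = 17
Natural end conditions: m_0 = m_3 = 0.
Forward elimination and back-substitution give m_0 = 0, m_1 = -38/7, m_2 = 39/14, m_3 = 0.
On [0, 1], S(t) = 2 + 82/21·t + 0·t² - 19/21·t³.
With t = 1/3: S(1/3) = 1853/567.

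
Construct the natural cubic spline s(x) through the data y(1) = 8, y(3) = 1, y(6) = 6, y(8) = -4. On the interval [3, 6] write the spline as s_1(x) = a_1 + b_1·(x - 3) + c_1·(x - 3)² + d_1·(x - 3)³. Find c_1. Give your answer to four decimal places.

2.3626

Let M_i = s''(x_i). Step sizes h_i = 2, 3, 2; slopes of the chords Δ_i = (y_(i+1) - y_i)/h_i = -7/2, 5/3, -5.
  2·M_0 + 10·M_1 + 3·M_2 = 6(Δ_1 - Δ_0) = 31
  3·M_1 + 10·M_2 + 2·M_3 = 6(Δ_2 - Δ_1) = -40
Natural end conditions: M_0 = M_3 = 0.
Solving: M_0 = 0, M_1 = 430/91, M_2 = -493/91, M_3 = 0.
On [3, 6], with s_1(x) = a_1 + b_1·(x - 3) + c_1·(x - 3)² + d_1·(x - 3)³: c_1 = M_1/2 = 215/91, d_1 = (M_2 - M_1)/(6h_1) = -71/126, b_1 = Δ_1 - h_1(2M_1 + M_2)/6 = -191/546.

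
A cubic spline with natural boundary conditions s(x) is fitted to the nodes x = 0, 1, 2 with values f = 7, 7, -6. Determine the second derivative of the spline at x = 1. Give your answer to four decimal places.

Put m_i = s'' at the i-th knot. Here h = (1, 1) and Δ = (0, -13), so the interior equations h_(i-1)·m_(i-1) + 2(h_(i-1)+h_i)·m_i + h_i·m_(i+1) = 6(Δ_i − Δ_(i-1)) read
  1·m_0 + 4·m_1 + 1·m_2 = 6(Δ_1 - Δ_0) = -78
Natural end conditions: m_0 = m_2 = 0.
Hence m_0 = 0, m_1 = -39/2, m_2 = 0.

-19.5000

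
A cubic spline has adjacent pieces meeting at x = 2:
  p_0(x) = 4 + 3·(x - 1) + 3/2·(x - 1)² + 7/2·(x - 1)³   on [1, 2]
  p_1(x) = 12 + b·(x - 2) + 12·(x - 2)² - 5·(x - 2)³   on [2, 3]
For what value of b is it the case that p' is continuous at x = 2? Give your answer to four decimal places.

16.5000

p_0'(x) = 3 + 3·(x - 1) + 21/2·(x - 1)², so p_0'(2) = 33/2. On the right, p_1'(2) = b, so b = 33/2.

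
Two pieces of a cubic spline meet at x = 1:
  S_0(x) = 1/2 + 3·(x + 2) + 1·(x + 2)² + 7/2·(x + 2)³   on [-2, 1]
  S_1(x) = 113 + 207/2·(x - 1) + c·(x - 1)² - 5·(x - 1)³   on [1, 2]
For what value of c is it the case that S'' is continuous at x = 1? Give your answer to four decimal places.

32.5000

S_0''(x) = 2 + 21·(x + 2), so S_0''(1) = 65. On the right, S_1''(1) = 2c, so c = 65/2.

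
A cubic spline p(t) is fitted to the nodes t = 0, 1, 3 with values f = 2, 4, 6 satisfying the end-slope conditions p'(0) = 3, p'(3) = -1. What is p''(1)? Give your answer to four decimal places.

Let m_i = p''(x_i). Step sizes h_i = 1, 2; slopes of the chords Δ_i = (y_(i+1) - y_i)/h_i = 2, 1.
  1·m_0 + 6·m_1 + 2·m_2 = 6(Δ_1 - Δ_0) = -6
Clamped end conditions give two more equations: 2h_0·m_0 + h_0·m_1 = 6(Δ_0 - p'(0)) = -6 and h_1·m_1 + 2h_1·m_2 = 6(p'(3) - Δ_1) = -12.
Forward elimination and back-substitution give m_0 = -10/3, m_1 = 2/3, m_2 = -10/3.

0.6667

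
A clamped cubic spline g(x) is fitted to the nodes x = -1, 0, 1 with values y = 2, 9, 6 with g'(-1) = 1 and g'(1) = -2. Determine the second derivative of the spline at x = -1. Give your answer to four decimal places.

31.5000

Put M_i = g'' at the i-th knot. Here h = (1, 1) and Δ = (7, -3), so the interior equations h_(i-1)·M_(i-1) + 2(h_(i-1)+h_i)·M_i + h_i·M_(i+1) = 6(Δ_i − Δ_(i-1)) read
  1·M_0 + 4·M_1 + 1·M_2 = 6(Δ_1 - Δ_0) = -60
Clamped end conditions give two more equations: 2h_0·M_0 + h_0·M_1 = 6(Δ_0 - g'(-1)) = 36 and h_1·M_1 + 2h_1·M_2 = 6(g'(1) - Δ_1) = 6.
Solving: M_0 = 63/2, M_1 = -27, M_2 = 33/2.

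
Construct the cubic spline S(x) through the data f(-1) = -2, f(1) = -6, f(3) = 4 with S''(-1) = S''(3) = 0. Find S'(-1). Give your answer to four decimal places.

With σ_i denoting the second derivative at x_i, h_i = 2, 2, and Δ_i = (y_(i+1) − y_i)/h_i = -2, 5:
  2·σ_0 + 8·σ_1 + 2·σ_2 = 6(Δ_1 - Δ_0) = 42
Natural end conditions: σ_0 = σ_2 = 0.
Hence σ_0 = 0, σ_1 = 21/4, σ_2 = 0.
On [-1, 1], S'(x) = b_0 + 2c_0·(x + 1) + 3d_0·(x + 1)² with b_0 = Δ_0 - h_0(2σ_0 + σ_1)/6 = -15/4, c_0 = σ_0/2 = 0, d_0 = (σ_1 - σ_0)/(6h_0) = 7/16. So S'(-1) = -15/4.

-3.7500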